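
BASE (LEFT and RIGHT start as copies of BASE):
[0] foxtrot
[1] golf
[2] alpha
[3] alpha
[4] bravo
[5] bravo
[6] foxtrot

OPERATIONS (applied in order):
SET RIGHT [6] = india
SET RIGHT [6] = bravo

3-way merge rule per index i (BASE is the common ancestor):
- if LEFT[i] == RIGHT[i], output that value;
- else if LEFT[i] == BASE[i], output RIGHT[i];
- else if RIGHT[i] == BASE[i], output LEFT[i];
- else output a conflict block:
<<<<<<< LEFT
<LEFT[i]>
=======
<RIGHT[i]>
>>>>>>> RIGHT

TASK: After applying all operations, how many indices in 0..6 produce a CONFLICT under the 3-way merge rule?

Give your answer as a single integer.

Answer: 0

Derivation:
Final LEFT:  [foxtrot, golf, alpha, alpha, bravo, bravo, foxtrot]
Final RIGHT: [foxtrot, golf, alpha, alpha, bravo, bravo, bravo]
i=0: L=foxtrot R=foxtrot -> agree -> foxtrot
i=1: L=golf R=golf -> agree -> golf
i=2: L=alpha R=alpha -> agree -> alpha
i=3: L=alpha R=alpha -> agree -> alpha
i=4: L=bravo R=bravo -> agree -> bravo
i=5: L=bravo R=bravo -> agree -> bravo
i=6: L=foxtrot=BASE, R=bravo -> take RIGHT -> bravo
Conflict count: 0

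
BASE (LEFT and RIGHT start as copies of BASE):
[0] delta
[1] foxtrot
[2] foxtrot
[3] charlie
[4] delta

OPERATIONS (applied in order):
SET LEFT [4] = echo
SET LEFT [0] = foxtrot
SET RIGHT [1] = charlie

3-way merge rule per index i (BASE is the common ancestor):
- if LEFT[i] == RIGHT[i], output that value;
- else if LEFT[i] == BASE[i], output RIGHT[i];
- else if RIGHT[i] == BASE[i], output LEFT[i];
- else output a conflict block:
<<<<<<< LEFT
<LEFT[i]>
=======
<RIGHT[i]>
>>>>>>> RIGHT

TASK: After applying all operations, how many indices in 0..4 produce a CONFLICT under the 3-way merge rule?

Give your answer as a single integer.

Answer: 0

Derivation:
Final LEFT:  [foxtrot, foxtrot, foxtrot, charlie, echo]
Final RIGHT: [delta, charlie, foxtrot, charlie, delta]
i=0: L=foxtrot, R=delta=BASE -> take LEFT -> foxtrot
i=1: L=foxtrot=BASE, R=charlie -> take RIGHT -> charlie
i=2: L=foxtrot R=foxtrot -> agree -> foxtrot
i=3: L=charlie R=charlie -> agree -> charlie
i=4: L=echo, R=delta=BASE -> take LEFT -> echo
Conflict count: 0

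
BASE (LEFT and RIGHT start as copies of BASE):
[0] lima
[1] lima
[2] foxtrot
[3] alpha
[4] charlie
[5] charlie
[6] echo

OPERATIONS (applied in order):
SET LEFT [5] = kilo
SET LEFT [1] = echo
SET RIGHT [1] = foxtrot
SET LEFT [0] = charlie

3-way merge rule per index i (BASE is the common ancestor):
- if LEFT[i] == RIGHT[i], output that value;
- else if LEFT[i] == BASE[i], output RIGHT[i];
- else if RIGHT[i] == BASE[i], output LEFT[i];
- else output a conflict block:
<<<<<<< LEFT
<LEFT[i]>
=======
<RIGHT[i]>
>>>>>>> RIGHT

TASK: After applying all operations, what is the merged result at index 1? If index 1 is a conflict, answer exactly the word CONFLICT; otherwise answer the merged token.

Final LEFT:  [charlie, echo, foxtrot, alpha, charlie, kilo, echo]
Final RIGHT: [lima, foxtrot, foxtrot, alpha, charlie, charlie, echo]
i=0: L=charlie, R=lima=BASE -> take LEFT -> charlie
i=1: BASE=lima L=echo R=foxtrot all differ -> CONFLICT
i=2: L=foxtrot R=foxtrot -> agree -> foxtrot
i=3: L=alpha R=alpha -> agree -> alpha
i=4: L=charlie R=charlie -> agree -> charlie
i=5: L=kilo, R=charlie=BASE -> take LEFT -> kilo
i=6: L=echo R=echo -> agree -> echo
Index 1 -> CONFLICT

Answer: CONFLICT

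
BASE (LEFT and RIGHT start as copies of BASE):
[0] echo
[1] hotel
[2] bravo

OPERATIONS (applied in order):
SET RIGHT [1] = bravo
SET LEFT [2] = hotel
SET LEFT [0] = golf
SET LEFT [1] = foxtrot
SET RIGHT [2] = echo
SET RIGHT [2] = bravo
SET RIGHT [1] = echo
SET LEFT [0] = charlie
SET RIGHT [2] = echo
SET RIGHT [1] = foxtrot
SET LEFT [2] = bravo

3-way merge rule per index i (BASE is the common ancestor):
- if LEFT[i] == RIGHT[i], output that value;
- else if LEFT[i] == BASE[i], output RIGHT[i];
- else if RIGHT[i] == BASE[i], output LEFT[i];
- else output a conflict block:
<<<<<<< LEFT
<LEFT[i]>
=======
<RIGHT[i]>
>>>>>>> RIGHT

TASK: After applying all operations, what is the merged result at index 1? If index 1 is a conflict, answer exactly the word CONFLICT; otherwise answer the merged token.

Answer: foxtrot

Derivation:
Final LEFT:  [charlie, foxtrot, bravo]
Final RIGHT: [echo, foxtrot, echo]
i=0: L=charlie, R=echo=BASE -> take LEFT -> charlie
i=1: L=foxtrot R=foxtrot -> agree -> foxtrot
i=2: L=bravo=BASE, R=echo -> take RIGHT -> echo
Index 1 -> foxtrot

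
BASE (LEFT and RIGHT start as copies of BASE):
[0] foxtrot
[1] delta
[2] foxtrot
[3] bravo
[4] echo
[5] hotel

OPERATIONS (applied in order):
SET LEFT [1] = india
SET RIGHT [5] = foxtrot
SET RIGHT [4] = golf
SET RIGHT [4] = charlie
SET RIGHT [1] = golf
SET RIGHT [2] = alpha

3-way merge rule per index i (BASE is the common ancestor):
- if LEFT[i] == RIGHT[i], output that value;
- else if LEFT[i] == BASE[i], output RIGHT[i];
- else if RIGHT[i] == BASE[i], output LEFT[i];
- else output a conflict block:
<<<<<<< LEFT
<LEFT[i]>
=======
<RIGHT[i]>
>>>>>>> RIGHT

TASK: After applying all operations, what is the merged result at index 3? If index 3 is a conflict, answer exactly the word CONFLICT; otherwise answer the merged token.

Answer: bravo

Derivation:
Final LEFT:  [foxtrot, india, foxtrot, bravo, echo, hotel]
Final RIGHT: [foxtrot, golf, alpha, bravo, charlie, foxtrot]
i=0: L=foxtrot R=foxtrot -> agree -> foxtrot
i=1: BASE=delta L=india R=golf all differ -> CONFLICT
i=2: L=foxtrot=BASE, R=alpha -> take RIGHT -> alpha
i=3: L=bravo R=bravo -> agree -> bravo
i=4: L=echo=BASE, R=charlie -> take RIGHT -> charlie
i=5: L=hotel=BASE, R=foxtrot -> take RIGHT -> foxtrot
Index 3 -> bravo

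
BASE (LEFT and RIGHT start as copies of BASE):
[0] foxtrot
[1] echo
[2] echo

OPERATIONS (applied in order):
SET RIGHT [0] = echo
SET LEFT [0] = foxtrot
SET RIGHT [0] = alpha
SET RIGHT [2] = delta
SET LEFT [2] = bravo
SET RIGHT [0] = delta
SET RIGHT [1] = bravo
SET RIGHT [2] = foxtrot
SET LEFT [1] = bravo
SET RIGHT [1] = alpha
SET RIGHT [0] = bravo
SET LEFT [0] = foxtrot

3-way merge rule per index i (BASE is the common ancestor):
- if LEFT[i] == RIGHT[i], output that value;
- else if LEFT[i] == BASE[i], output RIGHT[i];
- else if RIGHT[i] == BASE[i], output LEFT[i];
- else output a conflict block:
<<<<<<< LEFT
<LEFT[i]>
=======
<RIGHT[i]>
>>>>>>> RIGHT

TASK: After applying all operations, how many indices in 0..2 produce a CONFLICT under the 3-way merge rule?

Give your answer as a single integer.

Final LEFT:  [foxtrot, bravo, bravo]
Final RIGHT: [bravo, alpha, foxtrot]
i=0: L=foxtrot=BASE, R=bravo -> take RIGHT -> bravo
i=1: BASE=echo L=bravo R=alpha all differ -> CONFLICT
i=2: BASE=echo L=bravo R=foxtrot all differ -> CONFLICT
Conflict count: 2

Answer: 2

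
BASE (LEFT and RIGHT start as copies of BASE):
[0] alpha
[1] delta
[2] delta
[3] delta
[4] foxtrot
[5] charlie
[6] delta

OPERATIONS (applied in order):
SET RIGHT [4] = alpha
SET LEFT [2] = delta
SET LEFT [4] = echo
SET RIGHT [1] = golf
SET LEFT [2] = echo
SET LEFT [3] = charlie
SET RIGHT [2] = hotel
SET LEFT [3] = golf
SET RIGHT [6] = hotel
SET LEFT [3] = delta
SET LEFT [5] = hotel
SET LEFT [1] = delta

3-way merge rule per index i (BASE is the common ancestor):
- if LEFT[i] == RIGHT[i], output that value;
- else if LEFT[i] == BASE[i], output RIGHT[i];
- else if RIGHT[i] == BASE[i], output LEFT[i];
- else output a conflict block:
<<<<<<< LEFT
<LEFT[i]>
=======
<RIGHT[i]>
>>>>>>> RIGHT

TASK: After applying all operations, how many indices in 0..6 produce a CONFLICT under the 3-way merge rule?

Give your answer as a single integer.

Answer: 2

Derivation:
Final LEFT:  [alpha, delta, echo, delta, echo, hotel, delta]
Final RIGHT: [alpha, golf, hotel, delta, alpha, charlie, hotel]
i=0: L=alpha R=alpha -> agree -> alpha
i=1: L=delta=BASE, R=golf -> take RIGHT -> golf
i=2: BASE=delta L=echo R=hotel all differ -> CONFLICT
i=3: L=delta R=delta -> agree -> delta
i=4: BASE=foxtrot L=echo R=alpha all differ -> CONFLICT
i=5: L=hotel, R=charlie=BASE -> take LEFT -> hotel
i=6: L=delta=BASE, R=hotel -> take RIGHT -> hotel
Conflict count: 2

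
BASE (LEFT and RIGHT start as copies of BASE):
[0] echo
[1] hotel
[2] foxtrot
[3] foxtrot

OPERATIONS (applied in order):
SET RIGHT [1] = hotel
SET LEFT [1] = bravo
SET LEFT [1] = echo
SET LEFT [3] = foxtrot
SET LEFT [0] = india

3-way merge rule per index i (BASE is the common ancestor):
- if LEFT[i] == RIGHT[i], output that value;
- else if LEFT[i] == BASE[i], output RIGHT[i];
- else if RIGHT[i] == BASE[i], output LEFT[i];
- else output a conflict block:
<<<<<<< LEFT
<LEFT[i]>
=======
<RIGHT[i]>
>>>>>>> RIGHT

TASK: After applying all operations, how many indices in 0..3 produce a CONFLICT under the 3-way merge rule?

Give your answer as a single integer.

Final LEFT:  [india, echo, foxtrot, foxtrot]
Final RIGHT: [echo, hotel, foxtrot, foxtrot]
i=0: L=india, R=echo=BASE -> take LEFT -> india
i=1: L=echo, R=hotel=BASE -> take LEFT -> echo
i=2: L=foxtrot R=foxtrot -> agree -> foxtrot
i=3: L=foxtrot R=foxtrot -> agree -> foxtrot
Conflict count: 0

Answer: 0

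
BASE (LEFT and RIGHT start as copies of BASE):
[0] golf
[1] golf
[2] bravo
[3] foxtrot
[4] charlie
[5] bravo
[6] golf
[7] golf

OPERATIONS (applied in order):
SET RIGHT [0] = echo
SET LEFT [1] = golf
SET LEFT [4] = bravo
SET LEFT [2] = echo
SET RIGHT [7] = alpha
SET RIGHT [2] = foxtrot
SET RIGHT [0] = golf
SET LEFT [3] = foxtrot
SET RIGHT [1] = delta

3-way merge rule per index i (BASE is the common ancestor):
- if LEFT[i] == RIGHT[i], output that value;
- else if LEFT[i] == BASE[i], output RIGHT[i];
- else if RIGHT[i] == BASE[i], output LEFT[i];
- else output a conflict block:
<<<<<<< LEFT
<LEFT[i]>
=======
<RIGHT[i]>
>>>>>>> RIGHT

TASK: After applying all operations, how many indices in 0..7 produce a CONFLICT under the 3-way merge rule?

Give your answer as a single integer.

Final LEFT:  [golf, golf, echo, foxtrot, bravo, bravo, golf, golf]
Final RIGHT: [golf, delta, foxtrot, foxtrot, charlie, bravo, golf, alpha]
i=0: L=golf R=golf -> agree -> golf
i=1: L=golf=BASE, R=delta -> take RIGHT -> delta
i=2: BASE=bravo L=echo R=foxtrot all differ -> CONFLICT
i=3: L=foxtrot R=foxtrot -> agree -> foxtrot
i=4: L=bravo, R=charlie=BASE -> take LEFT -> bravo
i=5: L=bravo R=bravo -> agree -> bravo
i=6: L=golf R=golf -> agree -> golf
i=7: L=golf=BASE, R=alpha -> take RIGHT -> alpha
Conflict count: 1

Answer: 1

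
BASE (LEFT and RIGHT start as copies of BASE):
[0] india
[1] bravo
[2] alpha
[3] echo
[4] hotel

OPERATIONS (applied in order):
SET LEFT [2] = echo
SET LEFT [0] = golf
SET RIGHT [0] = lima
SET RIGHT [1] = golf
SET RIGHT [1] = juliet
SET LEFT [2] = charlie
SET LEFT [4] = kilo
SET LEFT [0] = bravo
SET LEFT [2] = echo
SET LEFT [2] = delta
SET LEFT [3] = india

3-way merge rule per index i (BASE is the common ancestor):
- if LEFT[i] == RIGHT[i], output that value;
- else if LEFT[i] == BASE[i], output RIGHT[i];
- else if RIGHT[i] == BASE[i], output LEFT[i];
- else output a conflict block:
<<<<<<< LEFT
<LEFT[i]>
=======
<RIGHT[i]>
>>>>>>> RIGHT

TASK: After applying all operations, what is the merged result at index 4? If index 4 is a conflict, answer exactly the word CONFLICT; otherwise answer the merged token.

Answer: kilo

Derivation:
Final LEFT:  [bravo, bravo, delta, india, kilo]
Final RIGHT: [lima, juliet, alpha, echo, hotel]
i=0: BASE=india L=bravo R=lima all differ -> CONFLICT
i=1: L=bravo=BASE, R=juliet -> take RIGHT -> juliet
i=2: L=delta, R=alpha=BASE -> take LEFT -> delta
i=3: L=india, R=echo=BASE -> take LEFT -> india
i=4: L=kilo, R=hotel=BASE -> take LEFT -> kilo
Index 4 -> kilo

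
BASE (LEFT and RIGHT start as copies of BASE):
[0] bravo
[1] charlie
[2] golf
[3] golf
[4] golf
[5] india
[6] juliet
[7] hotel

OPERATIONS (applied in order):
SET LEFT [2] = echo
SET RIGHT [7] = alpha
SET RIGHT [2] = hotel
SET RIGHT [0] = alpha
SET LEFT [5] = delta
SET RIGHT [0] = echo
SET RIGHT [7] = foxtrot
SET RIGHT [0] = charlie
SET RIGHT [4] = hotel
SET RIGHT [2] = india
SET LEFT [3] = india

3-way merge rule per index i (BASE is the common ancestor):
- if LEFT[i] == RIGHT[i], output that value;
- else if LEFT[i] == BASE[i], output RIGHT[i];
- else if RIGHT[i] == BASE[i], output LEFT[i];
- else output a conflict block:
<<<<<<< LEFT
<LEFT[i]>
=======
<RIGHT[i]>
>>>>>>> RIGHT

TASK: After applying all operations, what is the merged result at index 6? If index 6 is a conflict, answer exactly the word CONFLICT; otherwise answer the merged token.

Answer: juliet

Derivation:
Final LEFT:  [bravo, charlie, echo, india, golf, delta, juliet, hotel]
Final RIGHT: [charlie, charlie, india, golf, hotel, india, juliet, foxtrot]
i=0: L=bravo=BASE, R=charlie -> take RIGHT -> charlie
i=1: L=charlie R=charlie -> agree -> charlie
i=2: BASE=golf L=echo R=india all differ -> CONFLICT
i=3: L=india, R=golf=BASE -> take LEFT -> india
i=4: L=golf=BASE, R=hotel -> take RIGHT -> hotel
i=5: L=delta, R=india=BASE -> take LEFT -> delta
i=6: L=juliet R=juliet -> agree -> juliet
i=7: L=hotel=BASE, R=foxtrot -> take RIGHT -> foxtrot
Index 6 -> juliet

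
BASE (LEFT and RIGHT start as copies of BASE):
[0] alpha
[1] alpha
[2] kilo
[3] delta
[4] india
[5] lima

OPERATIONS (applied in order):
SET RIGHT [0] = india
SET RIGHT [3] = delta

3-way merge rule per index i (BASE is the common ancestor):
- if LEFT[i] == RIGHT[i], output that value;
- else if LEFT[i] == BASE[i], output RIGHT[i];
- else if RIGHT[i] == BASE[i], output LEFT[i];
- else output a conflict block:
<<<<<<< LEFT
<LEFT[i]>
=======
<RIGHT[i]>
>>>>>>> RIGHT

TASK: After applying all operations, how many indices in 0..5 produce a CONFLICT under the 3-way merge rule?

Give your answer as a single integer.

Answer: 0

Derivation:
Final LEFT:  [alpha, alpha, kilo, delta, india, lima]
Final RIGHT: [india, alpha, kilo, delta, india, lima]
i=0: L=alpha=BASE, R=india -> take RIGHT -> india
i=1: L=alpha R=alpha -> agree -> alpha
i=2: L=kilo R=kilo -> agree -> kilo
i=3: L=delta R=delta -> agree -> delta
i=4: L=india R=india -> agree -> india
i=5: L=lima R=lima -> agree -> lima
Conflict count: 0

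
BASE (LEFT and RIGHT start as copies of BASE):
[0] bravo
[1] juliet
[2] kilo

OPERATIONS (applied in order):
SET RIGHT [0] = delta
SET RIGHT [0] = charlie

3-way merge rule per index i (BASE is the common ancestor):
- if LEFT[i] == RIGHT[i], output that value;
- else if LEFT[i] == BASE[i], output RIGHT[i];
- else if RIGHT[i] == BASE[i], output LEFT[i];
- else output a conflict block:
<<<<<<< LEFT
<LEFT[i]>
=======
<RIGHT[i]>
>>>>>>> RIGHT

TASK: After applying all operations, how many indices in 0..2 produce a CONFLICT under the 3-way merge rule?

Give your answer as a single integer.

Final LEFT:  [bravo, juliet, kilo]
Final RIGHT: [charlie, juliet, kilo]
i=0: L=bravo=BASE, R=charlie -> take RIGHT -> charlie
i=1: L=juliet R=juliet -> agree -> juliet
i=2: L=kilo R=kilo -> agree -> kilo
Conflict count: 0

Answer: 0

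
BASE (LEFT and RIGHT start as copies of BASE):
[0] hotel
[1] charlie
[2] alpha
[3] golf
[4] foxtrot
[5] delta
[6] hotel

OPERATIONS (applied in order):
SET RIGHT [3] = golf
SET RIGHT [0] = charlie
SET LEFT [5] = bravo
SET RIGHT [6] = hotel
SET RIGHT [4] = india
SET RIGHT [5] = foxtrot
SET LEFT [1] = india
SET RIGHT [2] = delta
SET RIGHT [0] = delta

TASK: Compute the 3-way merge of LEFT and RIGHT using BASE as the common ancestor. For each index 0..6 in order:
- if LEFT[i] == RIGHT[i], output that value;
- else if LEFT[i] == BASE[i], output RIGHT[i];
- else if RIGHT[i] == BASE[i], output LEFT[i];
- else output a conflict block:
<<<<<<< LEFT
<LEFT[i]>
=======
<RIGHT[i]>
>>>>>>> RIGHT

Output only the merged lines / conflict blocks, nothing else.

Answer: delta
india
delta
golf
india
<<<<<<< LEFT
bravo
=======
foxtrot
>>>>>>> RIGHT
hotel

Derivation:
Final LEFT:  [hotel, india, alpha, golf, foxtrot, bravo, hotel]
Final RIGHT: [delta, charlie, delta, golf, india, foxtrot, hotel]
i=0: L=hotel=BASE, R=delta -> take RIGHT -> delta
i=1: L=india, R=charlie=BASE -> take LEFT -> india
i=2: L=alpha=BASE, R=delta -> take RIGHT -> delta
i=3: L=golf R=golf -> agree -> golf
i=4: L=foxtrot=BASE, R=india -> take RIGHT -> india
i=5: BASE=delta L=bravo R=foxtrot all differ -> CONFLICT
i=6: L=hotel R=hotel -> agree -> hotel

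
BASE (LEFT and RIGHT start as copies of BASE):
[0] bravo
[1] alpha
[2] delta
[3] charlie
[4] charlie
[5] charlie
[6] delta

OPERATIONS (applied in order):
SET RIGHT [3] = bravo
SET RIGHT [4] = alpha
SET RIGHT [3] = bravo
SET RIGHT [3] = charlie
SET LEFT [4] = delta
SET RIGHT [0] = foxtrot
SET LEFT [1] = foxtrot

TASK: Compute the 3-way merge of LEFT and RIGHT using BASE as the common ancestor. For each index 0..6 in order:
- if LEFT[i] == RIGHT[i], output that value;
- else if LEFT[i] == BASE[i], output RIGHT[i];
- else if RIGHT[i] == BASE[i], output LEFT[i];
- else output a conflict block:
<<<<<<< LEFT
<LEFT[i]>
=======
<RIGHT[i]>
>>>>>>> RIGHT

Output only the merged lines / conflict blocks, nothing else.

Answer: foxtrot
foxtrot
delta
charlie
<<<<<<< LEFT
delta
=======
alpha
>>>>>>> RIGHT
charlie
delta

Derivation:
Final LEFT:  [bravo, foxtrot, delta, charlie, delta, charlie, delta]
Final RIGHT: [foxtrot, alpha, delta, charlie, alpha, charlie, delta]
i=0: L=bravo=BASE, R=foxtrot -> take RIGHT -> foxtrot
i=1: L=foxtrot, R=alpha=BASE -> take LEFT -> foxtrot
i=2: L=delta R=delta -> agree -> delta
i=3: L=charlie R=charlie -> agree -> charlie
i=4: BASE=charlie L=delta R=alpha all differ -> CONFLICT
i=5: L=charlie R=charlie -> agree -> charlie
i=6: L=delta R=delta -> agree -> delta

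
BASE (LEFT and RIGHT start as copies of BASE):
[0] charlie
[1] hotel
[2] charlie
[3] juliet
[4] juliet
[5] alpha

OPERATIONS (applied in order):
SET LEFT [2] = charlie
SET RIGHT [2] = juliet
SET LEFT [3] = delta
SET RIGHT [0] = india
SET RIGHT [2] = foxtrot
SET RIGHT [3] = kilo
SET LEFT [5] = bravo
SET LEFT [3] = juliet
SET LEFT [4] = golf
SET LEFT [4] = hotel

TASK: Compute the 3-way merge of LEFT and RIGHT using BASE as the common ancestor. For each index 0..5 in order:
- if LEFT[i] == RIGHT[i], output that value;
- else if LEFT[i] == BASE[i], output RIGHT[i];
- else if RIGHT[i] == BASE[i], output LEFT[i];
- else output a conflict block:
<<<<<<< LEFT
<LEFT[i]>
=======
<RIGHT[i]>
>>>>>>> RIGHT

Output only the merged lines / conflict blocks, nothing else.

Final LEFT:  [charlie, hotel, charlie, juliet, hotel, bravo]
Final RIGHT: [india, hotel, foxtrot, kilo, juliet, alpha]
i=0: L=charlie=BASE, R=india -> take RIGHT -> india
i=1: L=hotel R=hotel -> agree -> hotel
i=2: L=charlie=BASE, R=foxtrot -> take RIGHT -> foxtrot
i=3: L=juliet=BASE, R=kilo -> take RIGHT -> kilo
i=4: L=hotel, R=juliet=BASE -> take LEFT -> hotel
i=5: L=bravo, R=alpha=BASE -> take LEFT -> bravo

Answer: india
hotel
foxtrot
kilo
hotel
bravo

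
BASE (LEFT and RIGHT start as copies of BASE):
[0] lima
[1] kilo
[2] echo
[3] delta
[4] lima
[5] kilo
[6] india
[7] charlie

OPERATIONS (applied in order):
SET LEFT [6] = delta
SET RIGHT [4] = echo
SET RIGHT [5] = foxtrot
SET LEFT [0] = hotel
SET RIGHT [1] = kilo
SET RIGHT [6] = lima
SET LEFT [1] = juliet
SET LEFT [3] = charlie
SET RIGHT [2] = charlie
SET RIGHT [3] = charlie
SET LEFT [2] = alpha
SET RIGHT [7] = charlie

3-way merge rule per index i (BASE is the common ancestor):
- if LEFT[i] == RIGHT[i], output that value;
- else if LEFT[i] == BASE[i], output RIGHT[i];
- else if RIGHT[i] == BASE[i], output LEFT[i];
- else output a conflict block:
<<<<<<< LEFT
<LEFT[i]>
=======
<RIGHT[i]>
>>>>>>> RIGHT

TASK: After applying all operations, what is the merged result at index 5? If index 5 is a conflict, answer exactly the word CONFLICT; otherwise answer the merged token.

Answer: foxtrot

Derivation:
Final LEFT:  [hotel, juliet, alpha, charlie, lima, kilo, delta, charlie]
Final RIGHT: [lima, kilo, charlie, charlie, echo, foxtrot, lima, charlie]
i=0: L=hotel, R=lima=BASE -> take LEFT -> hotel
i=1: L=juliet, R=kilo=BASE -> take LEFT -> juliet
i=2: BASE=echo L=alpha R=charlie all differ -> CONFLICT
i=3: L=charlie R=charlie -> agree -> charlie
i=4: L=lima=BASE, R=echo -> take RIGHT -> echo
i=5: L=kilo=BASE, R=foxtrot -> take RIGHT -> foxtrot
i=6: BASE=india L=delta R=lima all differ -> CONFLICT
i=7: L=charlie R=charlie -> agree -> charlie
Index 5 -> foxtrot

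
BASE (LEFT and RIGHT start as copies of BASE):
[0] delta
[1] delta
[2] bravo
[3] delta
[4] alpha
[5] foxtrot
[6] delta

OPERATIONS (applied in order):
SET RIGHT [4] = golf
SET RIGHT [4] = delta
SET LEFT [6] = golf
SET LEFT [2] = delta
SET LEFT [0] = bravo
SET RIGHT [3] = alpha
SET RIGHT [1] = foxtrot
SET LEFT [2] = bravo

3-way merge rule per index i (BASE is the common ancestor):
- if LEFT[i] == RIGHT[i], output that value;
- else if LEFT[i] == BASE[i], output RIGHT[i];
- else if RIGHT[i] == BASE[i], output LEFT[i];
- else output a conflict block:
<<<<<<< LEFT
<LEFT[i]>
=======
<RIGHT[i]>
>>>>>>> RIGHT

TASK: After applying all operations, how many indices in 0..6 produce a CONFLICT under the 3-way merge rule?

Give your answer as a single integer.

Final LEFT:  [bravo, delta, bravo, delta, alpha, foxtrot, golf]
Final RIGHT: [delta, foxtrot, bravo, alpha, delta, foxtrot, delta]
i=0: L=bravo, R=delta=BASE -> take LEFT -> bravo
i=1: L=delta=BASE, R=foxtrot -> take RIGHT -> foxtrot
i=2: L=bravo R=bravo -> agree -> bravo
i=3: L=delta=BASE, R=alpha -> take RIGHT -> alpha
i=4: L=alpha=BASE, R=delta -> take RIGHT -> delta
i=5: L=foxtrot R=foxtrot -> agree -> foxtrot
i=6: L=golf, R=delta=BASE -> take LEFT -> golf
Conflict count: 0

Answer: 0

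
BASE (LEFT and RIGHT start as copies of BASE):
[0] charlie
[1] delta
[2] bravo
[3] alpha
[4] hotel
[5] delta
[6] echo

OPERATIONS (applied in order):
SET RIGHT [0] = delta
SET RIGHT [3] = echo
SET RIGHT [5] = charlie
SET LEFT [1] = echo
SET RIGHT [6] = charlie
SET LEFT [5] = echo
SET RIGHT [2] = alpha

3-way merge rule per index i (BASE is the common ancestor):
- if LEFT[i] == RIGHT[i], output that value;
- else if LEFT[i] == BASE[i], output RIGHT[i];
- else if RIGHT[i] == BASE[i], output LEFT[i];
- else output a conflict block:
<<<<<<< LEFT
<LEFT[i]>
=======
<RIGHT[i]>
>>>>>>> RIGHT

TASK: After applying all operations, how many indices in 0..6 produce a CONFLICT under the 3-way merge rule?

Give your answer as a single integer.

Answer: 1

Derivation:
Final LEFT:  [charlie, echo, bravo, alpha, hotel, echo, echo]
Final RIGHT: [delta, delta, alpha, echo, hotel, charlie, charlie]
i=0: L=charlie=BASE, R=delta -> take RIGHT -> delta
i=1: L=echo, R=delta=BASE -> take LEFT -> echo
i=2: L=bravo=BASE, R=alpha -> take RIGHT -> alpha
i=3: L=alpha=BASE, R=echo -> take RIGHT -> echo
i=4: L=hotel R=hotel -> agree -> hotel
i=5: BASE=delta L=echo R=charlie all differ -> CONFLICT
i=6: L=echo=BASE, R=charlie -> take RIGHT -> charlie
Conflict count: 1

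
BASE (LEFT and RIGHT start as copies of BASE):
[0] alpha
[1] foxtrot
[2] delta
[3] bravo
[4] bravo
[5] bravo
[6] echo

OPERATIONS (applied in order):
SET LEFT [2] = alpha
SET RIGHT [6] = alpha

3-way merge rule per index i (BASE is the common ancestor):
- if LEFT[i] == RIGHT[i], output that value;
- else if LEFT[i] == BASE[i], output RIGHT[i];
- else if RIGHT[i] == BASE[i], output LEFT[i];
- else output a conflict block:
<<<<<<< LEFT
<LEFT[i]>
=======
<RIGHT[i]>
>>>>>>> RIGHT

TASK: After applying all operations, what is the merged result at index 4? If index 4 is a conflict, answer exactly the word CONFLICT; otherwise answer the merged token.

Answer: bravo

Derivation:
Final LEFT:  [alpha, foxtrot, alpha, bravo, bravo, bravo, echo]
Final RIGHT: [alpha, foxtrot, delta, bravo, bravo, bravo, alpha]
i=0: L=alpha R=alpha -> agree -> alpha
i=1: L=foxtrot R=foxtrot -> agree -> foxtrot
i=2: L=alpha, R=delta=BASE -> take LEFT -> alpha
i=3: L=bravo R=bravo -> agree -> bravo
i=4: L=bravo R=bravo -> agree -> bravo
i=5: L=bravo R=bravo -> agree -> bravo
i=6: L=echo=BASE, R=alpha -> take RIGHT -> alpha
Index 4 -> bravo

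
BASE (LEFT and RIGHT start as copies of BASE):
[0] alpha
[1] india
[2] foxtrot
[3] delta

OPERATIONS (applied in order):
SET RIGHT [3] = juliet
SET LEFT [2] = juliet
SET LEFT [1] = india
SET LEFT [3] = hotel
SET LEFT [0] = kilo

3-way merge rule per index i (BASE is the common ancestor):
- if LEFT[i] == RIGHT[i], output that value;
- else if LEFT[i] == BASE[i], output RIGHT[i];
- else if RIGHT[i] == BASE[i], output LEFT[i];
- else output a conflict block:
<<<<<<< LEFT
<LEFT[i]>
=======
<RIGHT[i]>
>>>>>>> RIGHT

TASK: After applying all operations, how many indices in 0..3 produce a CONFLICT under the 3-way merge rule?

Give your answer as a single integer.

Answer: 1

Derivation:
Final LEFT:  [kilo, india, juliet, hotel]
Final RIGHT: [alpha, india, foxtrot, juliet]
i=0: L=kilo, R=alpha=BASE -> take LEFT -> kilo
i=1: L=india R=india -> agree -> india
i=2: L=juliet, R=foxtrot=BASE -> take LEFT -> juliet
i=3: BASE=delta L=hotel R=juliet all differ -> CONFLICT
Conflict count: 1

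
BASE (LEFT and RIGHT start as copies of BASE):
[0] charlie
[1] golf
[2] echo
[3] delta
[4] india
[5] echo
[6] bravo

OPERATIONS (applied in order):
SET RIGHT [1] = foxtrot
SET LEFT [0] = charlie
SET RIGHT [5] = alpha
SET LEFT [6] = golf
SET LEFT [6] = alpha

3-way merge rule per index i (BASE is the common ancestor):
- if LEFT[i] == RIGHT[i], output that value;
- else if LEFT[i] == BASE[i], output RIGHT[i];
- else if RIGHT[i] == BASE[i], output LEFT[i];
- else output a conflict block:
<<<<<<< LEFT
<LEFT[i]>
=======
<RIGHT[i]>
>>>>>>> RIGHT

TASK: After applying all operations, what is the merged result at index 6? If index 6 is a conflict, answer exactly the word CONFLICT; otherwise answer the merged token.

Final LEFT:  [charlie, golf, echo, delta, india, echo, alpha]
Final RIGHT: [charlie, foxtrot, echo, delta, india, alpha, bravo]
i=0: L=charlie R=charlie -> agree -> charlie
i=1: L=golf=BASE, R=foxtrot -> take RIGHT -> foxtrot
i=2: L=echo R=echo -> agree -> echo
i=3: L=delta R=delta -> agree -> delta
i=4: L=india R=india -> agree -> india
i=5: L=echo=BASE, R=alpha -> take RIGHT -> alpha
i=6: L=alpha, R=bravo=BASE -> take LEFT -> alpha
Index 6 -> alpha

Answer: alpha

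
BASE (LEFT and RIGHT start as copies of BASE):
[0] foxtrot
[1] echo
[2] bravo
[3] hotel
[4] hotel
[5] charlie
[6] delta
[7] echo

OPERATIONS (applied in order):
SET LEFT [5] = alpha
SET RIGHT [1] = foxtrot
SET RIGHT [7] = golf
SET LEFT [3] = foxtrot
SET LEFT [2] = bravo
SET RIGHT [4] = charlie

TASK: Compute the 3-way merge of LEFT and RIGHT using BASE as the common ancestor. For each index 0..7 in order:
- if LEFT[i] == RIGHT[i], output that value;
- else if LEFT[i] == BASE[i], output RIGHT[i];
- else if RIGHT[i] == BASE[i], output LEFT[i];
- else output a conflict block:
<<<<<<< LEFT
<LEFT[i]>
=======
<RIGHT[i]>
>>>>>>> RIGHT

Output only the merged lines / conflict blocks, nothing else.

Answer: foxtrot
foxtrot
bravo
foxtrot
charlie
alpha
delta
golf

Derivation:
Final LEFT:  [foxtrot, echo, bravo, foxtrot, hotel, alpha, delta, echo]
Final RIGHT: [foxtrot, foxtrot, bravo, hotel, charlie, charlie, delta, golf]
i=0: L=foxtrot R=foxtrot -> agree -> foxtrot
i=1: L=echo=BASE, R=foxtrot -> take RIGHT -> foxtrot
i=2: L=bravo R=bravo -> agree -> bravo
i=3: L=foxtrot, R=hotel=BASE -> take LEFT -> foxtrot
i=4: L=hotel=BASE, R=charlie -> take RIGHT -> charlie
i=5: L=alpha, R=charlie=BASE -> take LEFT -> alpha
i=6: L=delta R=delta -> agree -> delta
i=7: L=echo=BASE, R=golf -> take RIGHT -> golf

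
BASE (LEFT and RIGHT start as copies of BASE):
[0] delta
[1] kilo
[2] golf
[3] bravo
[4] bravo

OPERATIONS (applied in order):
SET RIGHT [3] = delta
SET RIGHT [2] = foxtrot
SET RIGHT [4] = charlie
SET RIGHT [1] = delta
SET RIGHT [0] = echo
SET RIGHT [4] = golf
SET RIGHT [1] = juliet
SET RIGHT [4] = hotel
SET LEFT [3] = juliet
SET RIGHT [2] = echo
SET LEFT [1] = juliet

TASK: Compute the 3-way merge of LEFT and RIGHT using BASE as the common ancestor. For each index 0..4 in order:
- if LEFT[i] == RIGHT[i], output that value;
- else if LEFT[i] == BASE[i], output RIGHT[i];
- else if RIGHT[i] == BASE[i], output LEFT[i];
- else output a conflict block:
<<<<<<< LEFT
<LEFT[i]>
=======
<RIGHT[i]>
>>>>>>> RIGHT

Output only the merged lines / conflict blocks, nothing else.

Final LEFT:  [delta, juliet, golf, juliet, bravo]
Final RIGHT: [echo, juliet, echo, delta, hotel]
i=0: L=delta=BASE, R=echo -> take RIGHT -> echo
i=1: L=juliet R=juliet -> agree -> juliet
i=2: L=golf=BASE, R=echo -> take RIGHT -> echo
i=3: BASE=bravo L=juliet R=delta all differ -> CONFLICT
i=4: L=bravo=BASE, R=hotel -> take RIGHT -> hotel

Answer: echo
juliet
echo
<<<<<<< LEFT
juliet
=======
delta
>>>>>>> RIGHT
hotel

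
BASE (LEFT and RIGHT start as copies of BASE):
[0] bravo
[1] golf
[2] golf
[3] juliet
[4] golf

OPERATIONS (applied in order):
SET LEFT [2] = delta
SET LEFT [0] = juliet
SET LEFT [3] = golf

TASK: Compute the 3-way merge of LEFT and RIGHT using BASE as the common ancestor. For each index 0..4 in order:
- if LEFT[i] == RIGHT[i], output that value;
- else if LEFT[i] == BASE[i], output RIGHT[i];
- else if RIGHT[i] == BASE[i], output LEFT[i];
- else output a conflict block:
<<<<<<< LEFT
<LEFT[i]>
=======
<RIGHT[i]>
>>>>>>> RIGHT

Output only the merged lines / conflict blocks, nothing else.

Answer: juliet
golf
delta
golf
golf

Derivation:
Final LEFT:  [juliet, golf, delta, golf, golf]
Final RIGHT: [bravo, golf, golf, juliet, golf]
i=0: L=juliet, R=bravo=BASE -> take LEFT -> juliet
i=1: L=golf R=golf -> agree -> golf
i=2: L=delta, R=golf=BASE -> take LEFT -> delta
i=3: L=golf, R=juliet=BASE -> take LEFT -> golf
i=4: L=golf R=golf -> agree -> golf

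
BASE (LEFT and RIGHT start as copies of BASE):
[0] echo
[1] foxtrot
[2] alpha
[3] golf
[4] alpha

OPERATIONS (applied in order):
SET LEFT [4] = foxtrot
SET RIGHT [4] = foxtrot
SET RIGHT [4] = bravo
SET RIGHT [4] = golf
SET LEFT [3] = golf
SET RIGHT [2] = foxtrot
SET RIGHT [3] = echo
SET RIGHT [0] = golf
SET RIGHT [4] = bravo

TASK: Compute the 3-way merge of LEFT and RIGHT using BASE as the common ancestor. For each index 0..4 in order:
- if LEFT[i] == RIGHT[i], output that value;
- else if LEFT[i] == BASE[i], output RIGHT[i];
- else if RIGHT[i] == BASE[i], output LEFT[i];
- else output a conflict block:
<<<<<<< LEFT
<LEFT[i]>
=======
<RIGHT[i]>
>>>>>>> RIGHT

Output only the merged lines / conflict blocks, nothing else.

Final LEFT:  [echo, foxtrot, alpha, golf, foxtrot]
Final RIGHT: [golf, foxtrot, foxtrot, echo, bravo]
i=0: L=echo=BASE, R=golf -> take RIGHT -> golf
i=1: L=foxtrot R=foxtrot -> agree -> foxtrot
i=2: L=alpha=BASE, R=foxtrot -> take RIGHT -> foxtrot
i=3: L=golf=BASE, R=echo -> take RIGHT -> echo
i=4: BASE=alpha L=foxtrot R=bravo all differ -> CONFLICT

Answer: golf
foxtrot
foxtrot
echo
<<<<<<< LEFT
foxtrot
=======
bravo
>>>>>>> RIGHT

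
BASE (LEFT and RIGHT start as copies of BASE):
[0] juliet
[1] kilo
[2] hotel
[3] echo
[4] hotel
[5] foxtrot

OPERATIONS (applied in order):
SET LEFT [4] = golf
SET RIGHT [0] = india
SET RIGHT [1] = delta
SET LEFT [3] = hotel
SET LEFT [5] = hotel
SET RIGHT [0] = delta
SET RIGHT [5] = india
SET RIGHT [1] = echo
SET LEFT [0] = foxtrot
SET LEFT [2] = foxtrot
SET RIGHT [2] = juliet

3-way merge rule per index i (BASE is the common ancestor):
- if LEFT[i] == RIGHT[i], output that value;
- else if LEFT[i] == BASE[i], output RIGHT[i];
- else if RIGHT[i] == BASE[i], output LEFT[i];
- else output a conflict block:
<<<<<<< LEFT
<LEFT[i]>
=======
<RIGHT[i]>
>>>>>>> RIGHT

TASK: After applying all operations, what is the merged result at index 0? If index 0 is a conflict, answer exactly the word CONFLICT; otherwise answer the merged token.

Final LEFT:  [foxtrot, kilo, foxtrot, hotel, golf, hotel]
Final RIGHT: [delta, echo, juliet, echo, hotel, india]
i=0: BASE=juliet L=foxtrot R=delta all differ -> CONFLICT
i=1: L=kilo=BASE, R=echo -> take RIGHT -> echo
i=2: BASE=hotel L=foxtrot R=juliet all differ -> CONFLICT
i=3: L=hotel, R=echo=BASE -> take LEFT -> hotel
i=4: L=golf, R=hotel=BASE -> take LEFT -> golf
i=5: BASE=foxtrot L=hotel R=india all differ -> CONFLICT
Index 0 -> CONFLICT

Answer: CONFLICT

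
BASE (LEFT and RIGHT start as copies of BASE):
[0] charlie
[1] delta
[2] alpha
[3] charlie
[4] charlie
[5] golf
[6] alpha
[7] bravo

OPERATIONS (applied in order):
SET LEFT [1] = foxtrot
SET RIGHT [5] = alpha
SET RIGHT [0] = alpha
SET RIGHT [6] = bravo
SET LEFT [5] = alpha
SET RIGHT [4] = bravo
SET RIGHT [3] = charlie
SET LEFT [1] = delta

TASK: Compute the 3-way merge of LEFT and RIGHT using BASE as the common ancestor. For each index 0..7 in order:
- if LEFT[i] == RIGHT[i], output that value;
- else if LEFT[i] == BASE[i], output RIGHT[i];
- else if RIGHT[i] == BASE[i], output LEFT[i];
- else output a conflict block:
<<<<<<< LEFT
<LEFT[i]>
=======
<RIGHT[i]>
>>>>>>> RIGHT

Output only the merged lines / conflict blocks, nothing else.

Answer: alpha
delta
alpha
charlie
bravo
alpha
bravo
bravo

Derivation:
Final LEFT:  [charlie, delta, alpha, charlie, charlie, alpha, alpha, bravo]
Final RIGHT: [alpha, delta, alpha, charlie, bravo, alpha, bravo, bravo]
i=0: L=charlie=BASE, R=alpha -> take RIGHT -> alpha
i=1: L=delta R=delta -> agree -> delta
i=2: L=alpha R=alpha -> agree -> alpha
i=3: L=charlie R=charlie -> agree -> charlie
i=4: L=charlie=BASE, R=bravo -> take RIGHT -> bravo
i=5: L=alpha R=alpha -> agree -> alpha
i=6: L=alpha=BASE, R=bravo -> take RIGHT -> bravo
i=7: L=bravo R=bravo -> agree -> bravo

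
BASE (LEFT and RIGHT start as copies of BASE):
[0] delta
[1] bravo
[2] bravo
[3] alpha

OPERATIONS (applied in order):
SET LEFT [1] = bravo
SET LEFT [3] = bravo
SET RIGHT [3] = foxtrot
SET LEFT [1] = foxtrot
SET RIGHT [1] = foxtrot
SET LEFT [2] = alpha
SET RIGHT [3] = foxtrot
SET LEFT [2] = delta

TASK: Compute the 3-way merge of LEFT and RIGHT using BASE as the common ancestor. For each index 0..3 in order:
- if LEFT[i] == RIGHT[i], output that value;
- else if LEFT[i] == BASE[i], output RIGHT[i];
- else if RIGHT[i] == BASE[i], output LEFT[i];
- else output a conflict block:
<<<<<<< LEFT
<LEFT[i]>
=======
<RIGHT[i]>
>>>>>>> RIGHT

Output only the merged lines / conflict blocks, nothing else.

Final LEFT:  [delta, foxtrot, delta, bravo]
Final RIGHT: [delta, foxtrot, bravo, foxtrot]
i=0: L=delta R=delta -> agree -> delta
i=1: L=foxtrot R=foxtrot -> agree -> foxtrot
i=2: L=delta, R=bravo=BASE -> take LEFT -> delta
i=3: BASE=alpha L=bravo R=foxtrot all differ -> CONFLICT

Answer: delta
foxtrot
delta
<<<<<<< LEFT
bravo
=======
foxtrot
>>>>>>> RIGHT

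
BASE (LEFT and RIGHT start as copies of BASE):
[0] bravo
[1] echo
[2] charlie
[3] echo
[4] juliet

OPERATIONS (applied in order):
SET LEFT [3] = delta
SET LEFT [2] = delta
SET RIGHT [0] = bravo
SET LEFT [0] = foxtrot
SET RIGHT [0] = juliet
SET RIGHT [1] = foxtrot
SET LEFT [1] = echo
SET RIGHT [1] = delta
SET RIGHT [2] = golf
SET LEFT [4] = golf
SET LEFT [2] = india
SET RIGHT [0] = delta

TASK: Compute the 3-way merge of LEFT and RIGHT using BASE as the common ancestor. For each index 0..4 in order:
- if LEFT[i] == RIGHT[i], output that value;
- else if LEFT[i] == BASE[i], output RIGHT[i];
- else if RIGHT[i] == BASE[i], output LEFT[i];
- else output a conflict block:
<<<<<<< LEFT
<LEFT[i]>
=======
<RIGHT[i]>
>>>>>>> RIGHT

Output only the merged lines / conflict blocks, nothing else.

Final LEFT:  [foxtrot, echo, india, delta, golf]
Final RIGHT: [delta, delta, golf, echo, juliet]
i=0: BASE=bravo L=foxtrot R=delta all differ -> CONFLICT
i=1: L=echo=BASE, R=delta -> take RIGHT -> delta
i=2: BASE=charlie L=india R=golf all differ -> CONFLICT
i=3: L=delta, R=echo=BASE -> take LEFT -> delta
i=4: L=golf, R=juliet=BASE -> take LEFT -> golf

Answer: <<<<<<< LEFT
foxtrot
=======
delta
>>>>>>> RIGHT
delta
<<<<<<< LEFT
india
=======
golf
>>>>>>> RIGHT
delta
golf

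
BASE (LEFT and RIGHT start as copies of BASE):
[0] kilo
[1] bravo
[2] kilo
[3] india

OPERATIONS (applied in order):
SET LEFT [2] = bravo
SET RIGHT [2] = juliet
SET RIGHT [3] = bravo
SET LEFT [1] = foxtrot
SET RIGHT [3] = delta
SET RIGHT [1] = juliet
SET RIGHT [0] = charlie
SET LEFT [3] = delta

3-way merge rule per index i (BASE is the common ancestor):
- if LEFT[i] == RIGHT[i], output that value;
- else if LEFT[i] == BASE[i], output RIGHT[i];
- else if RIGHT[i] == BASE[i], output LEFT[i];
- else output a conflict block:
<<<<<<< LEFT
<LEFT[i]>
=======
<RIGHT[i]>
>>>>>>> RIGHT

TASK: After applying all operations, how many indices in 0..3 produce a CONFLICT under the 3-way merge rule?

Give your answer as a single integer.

Answer: 2

Derivation:
Final LEFT:  [kilo, foxtrot, bravo, delta]
Final RIGHT: [charlie, juliet, juliet, delta]
i=0: L=kilo=BASE, R=charlie -> take RIGHT -> charlie
i=1: BASE=bravo L=foxtrot R=juliet all differ -> CONFLICT
i=2: BASE=kilo L=bravo R=juliet all differ -> CONFLICT
i=3: L=delta R=delta -> agree -> delta
Conflict count: 2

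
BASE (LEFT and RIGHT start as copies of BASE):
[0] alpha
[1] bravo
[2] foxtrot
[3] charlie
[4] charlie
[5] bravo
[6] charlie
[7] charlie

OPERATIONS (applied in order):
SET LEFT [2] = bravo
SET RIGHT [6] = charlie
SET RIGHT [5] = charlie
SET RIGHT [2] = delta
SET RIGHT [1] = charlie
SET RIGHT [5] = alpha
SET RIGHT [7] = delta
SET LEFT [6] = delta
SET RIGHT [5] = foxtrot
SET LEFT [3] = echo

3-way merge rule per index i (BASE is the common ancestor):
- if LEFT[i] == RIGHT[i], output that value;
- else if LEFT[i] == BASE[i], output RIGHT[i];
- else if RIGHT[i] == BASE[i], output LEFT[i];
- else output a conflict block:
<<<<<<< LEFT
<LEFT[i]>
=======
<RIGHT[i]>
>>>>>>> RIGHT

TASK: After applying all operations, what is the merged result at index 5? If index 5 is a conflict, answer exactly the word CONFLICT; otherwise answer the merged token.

Final LEFT:  [alpha, bravo, bravo, echo, charlie, bravo, delta, charlie]
Final RIGHT: [alpha, charlie, delta, charlie, charlie, foxtrot, charlie, delta]
i=0: L=alpha R=alpha -> agree -> alpha
i=1: L=bravo=BASE, R=charlie -> take RIGHT -> charlie
i=2: BASE=foxtrot L=bravo R=delta all differ -> CONFLICT
i=3: L=echo, R=charlie=BASE -> take LEFT -> echo
i=4: L=charlie R=charlie -> agree -> charlie
i=5: L=bravo=BASE, R=foxtrot -> take RIGHT -> foxtrot
i=6: L=delta, R=charlie=BASE -> take LEFT -> delta
i=7: L=charlie=BASE, R=delta -> take RIGHT -> delta
Index 5 -> foxtrot

Answer: foxtrot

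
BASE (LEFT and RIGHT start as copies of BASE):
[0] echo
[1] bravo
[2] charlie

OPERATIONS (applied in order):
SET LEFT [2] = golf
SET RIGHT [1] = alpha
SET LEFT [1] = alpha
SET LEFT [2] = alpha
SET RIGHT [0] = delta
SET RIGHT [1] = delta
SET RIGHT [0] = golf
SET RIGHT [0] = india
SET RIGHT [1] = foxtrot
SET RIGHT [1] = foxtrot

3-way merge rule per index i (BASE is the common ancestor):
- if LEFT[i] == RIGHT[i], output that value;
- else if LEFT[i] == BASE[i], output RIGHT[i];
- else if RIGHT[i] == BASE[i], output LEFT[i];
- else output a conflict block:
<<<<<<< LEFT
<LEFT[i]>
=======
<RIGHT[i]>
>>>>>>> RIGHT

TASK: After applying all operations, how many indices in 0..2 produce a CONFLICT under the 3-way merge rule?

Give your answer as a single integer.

Answer: 1

Derivation:
Final LEFT:  [echo, alpha, alpha]
Final RIGHT: [india, foxtrot, charlie]
i=0: L=echo=BASE, R=india -> take RIGHT -> india
i=1: BASE=bravo L=alpha R=foxtrot all differ -> CONFLICT
i=2: L=alpha, R=charlie=BASE -> take LEFT -> alpha
Conflict count: 1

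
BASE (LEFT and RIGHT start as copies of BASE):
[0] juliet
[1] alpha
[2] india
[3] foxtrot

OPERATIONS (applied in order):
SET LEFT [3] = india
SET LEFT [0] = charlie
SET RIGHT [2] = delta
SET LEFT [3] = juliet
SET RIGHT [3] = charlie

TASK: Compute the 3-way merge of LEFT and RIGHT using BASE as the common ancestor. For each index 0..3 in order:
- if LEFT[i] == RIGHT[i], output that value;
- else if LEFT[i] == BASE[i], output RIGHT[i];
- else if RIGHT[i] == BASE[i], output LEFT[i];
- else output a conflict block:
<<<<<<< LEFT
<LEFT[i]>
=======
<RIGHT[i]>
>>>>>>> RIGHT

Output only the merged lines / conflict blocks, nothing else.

Final LEFT:  [charlie, alpha, india, juliet]
Final RIGHT: [juliet, alpha, delta, charlie]
i=0: L=charlie, R=juliet=BASE -> take LEFT -> charlie
i=1: L=alpha R=alpha -> agree -> alpha
i=2: L=india=BASE, R=delta -> take RIGHT -> delta
i=3: BASE=foxtrot L=juliet R=charlie all differ -> CONFLICT

Answer: charlie
alpha
delta
<<<<<<< LEFT
juliet
=======
charlie
>>>>>>> RIGHT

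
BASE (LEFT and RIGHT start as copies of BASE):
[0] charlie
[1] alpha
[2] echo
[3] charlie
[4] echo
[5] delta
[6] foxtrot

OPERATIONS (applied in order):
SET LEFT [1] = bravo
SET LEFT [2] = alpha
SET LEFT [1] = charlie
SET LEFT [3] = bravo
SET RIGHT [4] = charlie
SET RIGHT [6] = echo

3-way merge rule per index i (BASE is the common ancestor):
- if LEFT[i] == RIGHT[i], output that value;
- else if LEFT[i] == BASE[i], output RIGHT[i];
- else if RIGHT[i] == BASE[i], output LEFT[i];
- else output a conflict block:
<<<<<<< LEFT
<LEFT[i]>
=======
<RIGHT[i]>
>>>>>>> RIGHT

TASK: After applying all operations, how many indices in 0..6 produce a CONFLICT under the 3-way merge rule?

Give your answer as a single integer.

Final LEFT:  [charlie, charlie, alpha, bravo, echo, delta, foxtrot]
Final RIGHT: [charlie, alpha, echo, charlie, charlie, delta, echo]
i=0: L=charlie R=charlie -> agree -> charlie
i=1: L=charlie, R=alpha=BASE -> take LEFT -> charlie
i=2: L=alpha, R=echo=BASE -> take LEFT -> alpha
i=3: L=bravo, R=charlie=BASE -> take LEFT -> bravo
i=4: L=echo=BASE, R=charlie -> take RIGHT -> charlie
i=5: L=delta R=delta -> agree -> delta
i=6: L=foxtrot=BASE, R=echo -> take RIGHT -> echo
Conflict count: 0

Answer: 0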